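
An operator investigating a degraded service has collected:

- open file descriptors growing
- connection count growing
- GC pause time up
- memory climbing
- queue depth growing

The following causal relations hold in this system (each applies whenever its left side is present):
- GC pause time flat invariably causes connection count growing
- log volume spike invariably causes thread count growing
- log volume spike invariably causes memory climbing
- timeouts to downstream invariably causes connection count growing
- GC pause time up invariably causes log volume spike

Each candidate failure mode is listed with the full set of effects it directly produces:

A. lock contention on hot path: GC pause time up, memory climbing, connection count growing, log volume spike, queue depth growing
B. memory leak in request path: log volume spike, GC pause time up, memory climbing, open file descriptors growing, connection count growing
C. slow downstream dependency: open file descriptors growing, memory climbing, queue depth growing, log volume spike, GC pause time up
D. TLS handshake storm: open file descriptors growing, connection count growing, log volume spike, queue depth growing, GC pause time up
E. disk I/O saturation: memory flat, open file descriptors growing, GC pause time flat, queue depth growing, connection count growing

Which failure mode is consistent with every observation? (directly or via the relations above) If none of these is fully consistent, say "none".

Checking each candidate against the observations:
(A) lock contention on hot path — does not account for open file descriptors growing
(B) memory leak in request path — does not account for queue depth growing
(C) slow downstream dependency — open file descriptors growing yes; connection count growing NO; GC pause time up yes; memory climbing yes; queue depth growing yes
(D) TLS handshake storm — open file descriptors growing yes; connection count growing yes; GC pause time up yes; memory climbing yes (via log volume spike → memory climbing); queue depth growing yes
(E) disk I/O saturation — fails on GC pause time up, memory climbing (predicts GC pause time flat, not GC pause time up; predicts memory flat, not memory climbing)
(D) is the only candidate with no mismatches.

D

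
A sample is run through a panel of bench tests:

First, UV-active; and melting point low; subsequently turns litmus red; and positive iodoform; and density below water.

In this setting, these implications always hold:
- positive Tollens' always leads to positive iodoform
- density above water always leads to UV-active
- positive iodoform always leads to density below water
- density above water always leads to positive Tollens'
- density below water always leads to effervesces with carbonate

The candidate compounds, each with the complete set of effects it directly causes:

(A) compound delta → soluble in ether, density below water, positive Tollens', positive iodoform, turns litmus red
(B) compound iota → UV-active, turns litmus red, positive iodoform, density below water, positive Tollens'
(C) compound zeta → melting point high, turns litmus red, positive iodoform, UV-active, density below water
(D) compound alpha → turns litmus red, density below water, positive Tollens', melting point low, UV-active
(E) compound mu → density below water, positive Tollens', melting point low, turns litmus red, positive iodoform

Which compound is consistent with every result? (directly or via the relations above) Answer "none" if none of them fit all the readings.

D

Per-candidate check:
(A) compound delta — UV-active miss; melting point low miss; turns litmus red match; positive iodoform match; density below water match
(B) compound iota — does not account for melting point low
(C) compound zeta — UV-active match; melting point low miss; turns litmus red match; positive iodoform match; density below water match
(D) compound alpha — UV-active match; melting point low match; turns litmus red match; positive iodoform match (via positive Tollens' → positive iodoform); density below water match
(E) compound mu — UV-active miss; melting point low match; turns litmus red match; positive iodoform match; density below water match
(D) is the only candidate with no mismatches.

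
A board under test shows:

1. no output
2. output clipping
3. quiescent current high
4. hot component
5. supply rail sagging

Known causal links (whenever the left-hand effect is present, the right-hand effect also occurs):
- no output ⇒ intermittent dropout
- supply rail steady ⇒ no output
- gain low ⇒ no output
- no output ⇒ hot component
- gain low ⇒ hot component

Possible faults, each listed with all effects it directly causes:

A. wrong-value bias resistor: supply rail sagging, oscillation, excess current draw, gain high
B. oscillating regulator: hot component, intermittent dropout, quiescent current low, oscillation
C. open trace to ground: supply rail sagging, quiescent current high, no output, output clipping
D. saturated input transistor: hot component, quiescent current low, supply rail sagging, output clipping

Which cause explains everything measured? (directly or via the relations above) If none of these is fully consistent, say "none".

Per-candidate check:
(A) wrong-value bias resistor — does not account for no output, output clipping, quiescent current high, hot component
(B) oscillating regulator — fails on no output, output clipping, quiescent current high, supply rail sagging (predicts quiescent current low, not quiescent current high)
(C) open trace to ground — no output yes; output clipping yes; quiescent current high yes; hot component yes (via no output → hot component); supply rail sagging yes
(D) saturated input transistor — fails on no output, quiescent current high (predicts quiescent current low, not quiescent current high)
(C) alone accounts for all the evidence.

C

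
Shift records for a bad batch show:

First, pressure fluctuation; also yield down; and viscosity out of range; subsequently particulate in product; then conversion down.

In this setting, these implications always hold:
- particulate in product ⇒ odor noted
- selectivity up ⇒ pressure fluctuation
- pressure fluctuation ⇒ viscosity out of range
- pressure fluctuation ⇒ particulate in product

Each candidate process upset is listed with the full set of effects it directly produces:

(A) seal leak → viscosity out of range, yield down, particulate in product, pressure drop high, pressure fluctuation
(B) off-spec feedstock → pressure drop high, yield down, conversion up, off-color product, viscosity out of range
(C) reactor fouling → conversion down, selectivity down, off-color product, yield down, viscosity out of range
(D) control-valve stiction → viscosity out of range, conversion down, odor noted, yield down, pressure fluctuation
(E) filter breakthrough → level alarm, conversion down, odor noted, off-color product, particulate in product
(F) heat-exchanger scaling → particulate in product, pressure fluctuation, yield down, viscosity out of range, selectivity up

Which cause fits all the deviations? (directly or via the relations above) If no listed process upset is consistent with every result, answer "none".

D

For each candidate, compare predicted effects to what was observed:
(A) seal leak — pressure fluctuation +; yield down +; viscosity out of range +; particulate in product +; conversion down -
(B) off-spec feedstock — pressure fluctuation -; yield down +; viscosity out of range +; particulate in product -; conversion down -
(C) reactor fouling — pressure fluctuation -; yield down +; viscosity out of range +; particulate in product -; conversion down +
(D) control-valve stiction — accounts for every observation (particulate in product by pressure fluctuation → particulate in product)
(E) filter breakthrough — pressure fluctuation -; yield down -; viscosity out of range -; particulate in product +; conversion down +
(F) heat-exchanger scaling — pressure fluctuation +; yield down +; viscosity out of range +; particulate in product +; conversion down -
(D) alone accounts for all the evidence.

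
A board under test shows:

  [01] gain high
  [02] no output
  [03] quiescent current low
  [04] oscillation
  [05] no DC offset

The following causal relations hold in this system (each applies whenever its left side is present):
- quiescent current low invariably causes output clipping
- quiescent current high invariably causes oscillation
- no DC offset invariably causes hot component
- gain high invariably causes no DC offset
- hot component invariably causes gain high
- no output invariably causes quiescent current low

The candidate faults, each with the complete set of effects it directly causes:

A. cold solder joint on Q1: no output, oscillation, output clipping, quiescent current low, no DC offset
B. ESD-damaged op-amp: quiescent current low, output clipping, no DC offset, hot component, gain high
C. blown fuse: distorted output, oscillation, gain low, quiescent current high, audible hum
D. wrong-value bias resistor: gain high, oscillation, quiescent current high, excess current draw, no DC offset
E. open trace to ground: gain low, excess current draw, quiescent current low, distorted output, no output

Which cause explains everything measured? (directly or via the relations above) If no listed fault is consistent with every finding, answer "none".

A

For each candidate, compare predicted effects to what was observed:
(A) cold solder joint on Q1 — gain high match (through no DC offset → hot component → gain high); no output match; quiescent current low match; oscillation match; no DC offset match
(B) ESD-damaged op-amp — gain high match; no output miss; quiescent current low match; oscillation miss; no DC offset match
(C) blown fuse — gain high miss; no output miss; quiescent current low miss; oscillation match; no DC offset miss
(D) wrong-value bias resistor — fails on no output, quiescent current low (predicts quiescent current high, not quiescent current low)
(E) open trace to ground — gain high miss; no output match; quiescent current low match; oscillation miss; no DC offset miss
Only (A) is consistent with every observation.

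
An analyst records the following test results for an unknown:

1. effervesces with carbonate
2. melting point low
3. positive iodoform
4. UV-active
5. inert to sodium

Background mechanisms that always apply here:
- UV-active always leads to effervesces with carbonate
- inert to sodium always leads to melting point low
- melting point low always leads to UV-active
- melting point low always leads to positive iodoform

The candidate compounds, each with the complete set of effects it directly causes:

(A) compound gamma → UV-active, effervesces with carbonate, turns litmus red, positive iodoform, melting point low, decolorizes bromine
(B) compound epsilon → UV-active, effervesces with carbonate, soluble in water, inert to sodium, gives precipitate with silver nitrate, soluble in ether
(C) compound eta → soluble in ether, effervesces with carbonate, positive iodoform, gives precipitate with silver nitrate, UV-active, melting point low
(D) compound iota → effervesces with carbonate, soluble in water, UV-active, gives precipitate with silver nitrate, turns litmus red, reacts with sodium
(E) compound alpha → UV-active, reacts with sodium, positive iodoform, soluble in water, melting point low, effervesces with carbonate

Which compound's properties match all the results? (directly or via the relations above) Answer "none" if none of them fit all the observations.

B

Per-candidate check:
(A) compound gamma — does not account for inert to sodium
(B) compound epsilon — accounts for every observation (melting point low via inert to sodium → melting point low)
(C) compound eta — does not account for inert to sodium
(D) compound iota — fails on melting point low, positive iodoform, inert to sodium (predicts reacts with sodium, not inert to sodium)
(E) compound alpha — fails on inert to sodium (predicts reacts with sodium, not inert to sodium)
(B) alone accounts for all the evidence.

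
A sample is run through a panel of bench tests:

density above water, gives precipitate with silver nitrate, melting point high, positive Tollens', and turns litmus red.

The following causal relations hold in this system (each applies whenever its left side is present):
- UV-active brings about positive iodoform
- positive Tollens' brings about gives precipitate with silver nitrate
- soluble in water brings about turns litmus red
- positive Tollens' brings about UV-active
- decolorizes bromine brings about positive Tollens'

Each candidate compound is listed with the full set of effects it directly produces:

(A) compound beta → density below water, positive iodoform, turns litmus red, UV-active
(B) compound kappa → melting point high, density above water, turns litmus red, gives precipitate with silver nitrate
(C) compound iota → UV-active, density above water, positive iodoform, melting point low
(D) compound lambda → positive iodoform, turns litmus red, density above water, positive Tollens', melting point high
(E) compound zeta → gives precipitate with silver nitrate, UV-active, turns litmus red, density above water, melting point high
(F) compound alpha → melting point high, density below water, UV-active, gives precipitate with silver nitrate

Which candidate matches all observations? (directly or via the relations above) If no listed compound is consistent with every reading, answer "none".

Per-candidate check:
(A) compound beta — density above water -; gives precipitate with silver nitrate -; melting point high -; positive Tollens' -; turns litmus red +
(B) compound kappa — does not account for positive Tollens'
(C) compound iota — density above water +; gives precipitate with silver nitrate -; melting point high -; positive Tollens' -; turns litmus red -
(D) compound lambda — accounts for every observation (gives precipitate with silver nitrate through positive Tollens' → gives precipitate with silver nitrate)
(E) compound zeta — does not account for positive Tollens'
(F) compound alpha — fails on density above water, positive Tollens', turns litmus red (predicts density below water, not density above water)
(D) is the only candidate with no mismatches.

D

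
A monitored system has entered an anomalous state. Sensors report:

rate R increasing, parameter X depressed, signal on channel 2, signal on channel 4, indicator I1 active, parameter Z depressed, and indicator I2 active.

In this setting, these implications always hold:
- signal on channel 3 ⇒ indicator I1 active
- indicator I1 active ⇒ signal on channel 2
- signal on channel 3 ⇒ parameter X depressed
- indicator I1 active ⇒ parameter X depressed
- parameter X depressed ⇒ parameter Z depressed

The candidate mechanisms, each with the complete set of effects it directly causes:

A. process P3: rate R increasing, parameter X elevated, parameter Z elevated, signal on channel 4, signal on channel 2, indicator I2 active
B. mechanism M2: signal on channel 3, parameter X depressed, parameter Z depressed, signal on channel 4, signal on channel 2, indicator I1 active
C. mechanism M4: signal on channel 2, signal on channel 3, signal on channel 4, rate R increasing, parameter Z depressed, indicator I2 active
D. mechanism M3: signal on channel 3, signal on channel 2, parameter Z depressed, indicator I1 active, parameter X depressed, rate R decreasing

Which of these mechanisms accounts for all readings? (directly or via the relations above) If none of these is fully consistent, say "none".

C

For each candidate, compare predicted effects to what was observed:
(A) process P3 — rate R increasing yes; parameter X depressed NO; signal on channel 2 yes; signal on channel 4 yes; indicator I1 active NO; parameter Z depressed NO; indicator I2 active yes
(B) mechanism M2 — rate R increasing NO; parameter X depressed yes; signal on channel 2 yes; signal on channel 4 yes; indicator I1 active yes; parameter Z depressed yes; indicator I2 active NO
(C) mechanism M4 — rate R increasing yes; parameter X depressed yes (via signal on channel 3 → parameter X depressed); signal on channel 2 yes; signal on channel 4 yes; indicator I1 active yes (via signal on channel 3 → indicator I1 active); parameter Z depressed yes; indicator I2 active yes
(D) mechanism M3 — rate R increasing NO; parameter X depressed yes; signal on channel 2 yes; signal on channel 4 NO; indicator I1 active yes; parameter Z depressed yes; indicator I2 active NO
(C) is the only candidate with no mismatches.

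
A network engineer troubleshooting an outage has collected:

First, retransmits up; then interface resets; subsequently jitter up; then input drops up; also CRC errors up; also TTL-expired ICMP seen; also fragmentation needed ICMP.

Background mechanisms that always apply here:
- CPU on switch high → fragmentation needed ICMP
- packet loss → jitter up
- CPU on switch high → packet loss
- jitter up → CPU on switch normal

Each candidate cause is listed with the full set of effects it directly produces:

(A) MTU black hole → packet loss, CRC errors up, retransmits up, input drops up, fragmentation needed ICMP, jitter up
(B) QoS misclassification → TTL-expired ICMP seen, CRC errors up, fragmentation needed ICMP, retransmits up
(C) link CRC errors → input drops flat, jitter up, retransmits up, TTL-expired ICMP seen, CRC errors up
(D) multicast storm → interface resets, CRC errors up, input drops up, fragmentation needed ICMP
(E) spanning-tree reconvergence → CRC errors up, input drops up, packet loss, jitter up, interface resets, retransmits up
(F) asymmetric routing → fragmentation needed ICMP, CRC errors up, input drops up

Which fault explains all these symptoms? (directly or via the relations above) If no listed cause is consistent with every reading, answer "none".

For each candidate, compare predicted effects to what was observed:
(A) MTU black hole — does not account for interface resets, TTL-expired ICMP seen
(B) QoS misclassification — retransmits up +; interface resets -; jitter up -; input drops up -; CRC errors up +; TTL-expired ICMP seen +; fragmentation needed ICMP +
(C) link CRC errors — retransmits up +; interface resets -; jitter up +; input drops up -; CRC errors up +; TTL-expired ICMP seen +; fragmentation needed ICMP -
(D) multicast storm — retransmits up -; interface resets +; jitter up -; input drops up +; CRC errors up +; TTL-expired ICMP seen -; fragmentation needed ICMP +
(E) spanning-tree reconvergence — does not account for TTL-expired ICMP seen, fragmentation needed ICMP
(F) asymmetric routing — retransmits up -; interface resets -; jitter up -; input drops up +; CRC errors up +; TTL-expired ICMP seen -; fragmentation needed ICMP +
No candidate is consistent with all observations.

none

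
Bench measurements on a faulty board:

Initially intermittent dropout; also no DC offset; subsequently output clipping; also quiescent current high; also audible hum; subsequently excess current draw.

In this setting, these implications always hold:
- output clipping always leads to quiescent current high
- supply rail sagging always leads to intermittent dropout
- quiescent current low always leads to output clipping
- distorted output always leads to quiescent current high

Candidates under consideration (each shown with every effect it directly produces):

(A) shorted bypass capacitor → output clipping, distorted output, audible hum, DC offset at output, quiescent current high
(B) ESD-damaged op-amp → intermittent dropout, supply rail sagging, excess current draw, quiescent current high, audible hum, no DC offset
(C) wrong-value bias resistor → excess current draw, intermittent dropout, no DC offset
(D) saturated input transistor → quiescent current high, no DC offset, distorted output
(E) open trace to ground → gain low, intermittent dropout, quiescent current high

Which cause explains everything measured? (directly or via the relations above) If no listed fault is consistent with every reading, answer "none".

Per-candidate check:
(A) shorted bypass capacitor — fails on intermittent dropout, no DC offset, excess current draw (predicts DC offset at output, not no DC offset)
(B) ESD-damaged op-amp — does not account for output clipping
(C) wrong-value bias resistor — intermittent dropout match; no DC offset match; output clipping miss; quiescent current high miss; audible hum miss; excess current draw match
(D) saturated input transistor — does not account for intermittent dropout, output clipping, audible hum, excess current draw
(E) open trace to ground — intermittent dropout match; no DC offset miss; output clipping miss; quiescent current high match; audible hum miss; excess current draw miss
Every candidate fails on at least one observation.

none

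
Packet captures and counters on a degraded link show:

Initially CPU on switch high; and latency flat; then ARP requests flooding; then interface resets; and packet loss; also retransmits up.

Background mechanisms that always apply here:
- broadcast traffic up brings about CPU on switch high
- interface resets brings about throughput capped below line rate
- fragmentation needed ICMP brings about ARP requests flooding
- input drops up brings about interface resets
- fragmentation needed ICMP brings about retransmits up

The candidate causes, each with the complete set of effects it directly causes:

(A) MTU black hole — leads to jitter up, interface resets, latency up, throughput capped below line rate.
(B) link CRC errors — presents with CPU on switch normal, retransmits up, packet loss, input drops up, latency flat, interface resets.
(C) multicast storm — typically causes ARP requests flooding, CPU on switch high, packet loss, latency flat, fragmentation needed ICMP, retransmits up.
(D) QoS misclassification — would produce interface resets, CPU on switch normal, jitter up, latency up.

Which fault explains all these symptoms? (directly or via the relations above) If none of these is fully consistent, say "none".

For each candidate, compare predicted effects to what was observed:
(A) MTU black hole — fails on CPU on switch high, latency flat, ARP requests flooding, packet loss, retransmits up (predicts latency up, not latency flat)
(B) link CRC errors — CPU on switch high ✗; latency flat ✓; ARP requests flooding ✗; interface resets ✓; packet loss ✓; retransmits up ✓
(C) multicast storm — does not account for interface resets
(D) QoS misclassification — CPU on switch high ✗; latency flat ✗; ARP requests flooding ✗; interface resets ✓; packet loss ✗; retransmits up ✗
No candidate is consistent with all observations.

none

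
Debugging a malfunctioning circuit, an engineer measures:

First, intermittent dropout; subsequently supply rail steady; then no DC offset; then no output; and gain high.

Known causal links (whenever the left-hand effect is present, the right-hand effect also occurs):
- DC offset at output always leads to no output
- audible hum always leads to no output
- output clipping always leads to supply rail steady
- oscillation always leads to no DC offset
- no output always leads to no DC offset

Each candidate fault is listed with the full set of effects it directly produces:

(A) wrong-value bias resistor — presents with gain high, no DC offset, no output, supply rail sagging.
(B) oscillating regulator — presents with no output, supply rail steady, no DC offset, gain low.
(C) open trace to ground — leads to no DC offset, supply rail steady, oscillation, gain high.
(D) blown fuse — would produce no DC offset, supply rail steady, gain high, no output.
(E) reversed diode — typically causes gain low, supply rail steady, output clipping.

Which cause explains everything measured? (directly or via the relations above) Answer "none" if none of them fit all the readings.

Checking each candidate against the observations:
(A) wrong-value bias resistor — intermittent dropout -; supply rail steady -; no DC offset +; no output +; gain high +
(B) oscillating regulator — fails on intermittent dropout, gain high (predicts gain low, not gain high)
(C) open trace to ground — does not account for intermittent dropout, no output
(D) blown fuse — intermittent dropout -; supply rail steady +; no DC offset +; no output +; gain high +
(E) reversed diode — intermittent dropout -; supply rail steady +; no DC offset -; no output -; gain high -
Every candidate fails on at least one observation.

none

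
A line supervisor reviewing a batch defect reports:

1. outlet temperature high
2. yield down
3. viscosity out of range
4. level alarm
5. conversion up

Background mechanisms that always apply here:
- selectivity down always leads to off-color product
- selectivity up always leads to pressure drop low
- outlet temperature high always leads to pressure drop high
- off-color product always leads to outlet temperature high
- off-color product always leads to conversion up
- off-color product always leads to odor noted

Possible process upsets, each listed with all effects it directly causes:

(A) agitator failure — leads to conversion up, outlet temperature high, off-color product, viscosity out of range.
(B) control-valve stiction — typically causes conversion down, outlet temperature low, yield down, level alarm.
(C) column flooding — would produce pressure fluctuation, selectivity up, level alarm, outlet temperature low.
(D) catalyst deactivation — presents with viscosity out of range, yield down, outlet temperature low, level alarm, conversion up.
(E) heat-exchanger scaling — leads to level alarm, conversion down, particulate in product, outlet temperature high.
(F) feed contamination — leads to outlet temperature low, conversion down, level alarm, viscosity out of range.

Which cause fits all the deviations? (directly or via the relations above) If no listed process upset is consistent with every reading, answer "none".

none

Testing each hypothesis:
(A) agitator failure — outlet temperature high match; yield down miss; viscosity out of range match; level alarm miss; conversion up match
(B) control-valve stiction — outlet temperature high miss; yield down match; viscosity out of range miss; level alarm match; conversion up miss
(C) column flooding — outlet temperature high miss; yield down miss; viscosity out of range miss; level alarm match; conversion up miss
(D) catalyst deactivation — outlet temperature high miss; yield down match; viscosity out of range match; level alarm match; conversion up match
(E) heat-exchanger scaling — fails on yield down, viscosity out of range, conversion up (predicts conversion down, not conversion up)
(F) feed contamination — outlet temperature high miss; yield down miss; viscosity out of range match; level alarm match; conversion up miss
No candidate is consistent with all observations.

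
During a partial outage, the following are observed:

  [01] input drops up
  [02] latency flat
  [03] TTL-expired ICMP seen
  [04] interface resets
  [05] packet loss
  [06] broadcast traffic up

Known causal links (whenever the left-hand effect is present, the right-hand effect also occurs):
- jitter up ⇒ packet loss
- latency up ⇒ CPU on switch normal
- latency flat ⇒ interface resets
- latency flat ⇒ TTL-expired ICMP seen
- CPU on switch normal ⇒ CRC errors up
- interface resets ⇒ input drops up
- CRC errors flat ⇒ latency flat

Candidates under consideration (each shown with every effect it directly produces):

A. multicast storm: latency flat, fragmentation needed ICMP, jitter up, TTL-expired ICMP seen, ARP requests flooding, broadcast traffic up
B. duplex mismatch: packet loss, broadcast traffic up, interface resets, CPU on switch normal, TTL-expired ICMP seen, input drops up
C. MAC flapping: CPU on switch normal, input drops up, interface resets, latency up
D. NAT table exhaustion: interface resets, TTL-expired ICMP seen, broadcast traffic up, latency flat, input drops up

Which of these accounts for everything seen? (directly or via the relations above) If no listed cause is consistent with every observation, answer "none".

Per-candidate check:
(A) multicast storm — accounts for every observation (input drops up via latency flat → interface resets → input drops up)
(B) duplex mismatch — input drops up +; latency flat -; TTL-expired ICMP seen +; interface resets +; packet loss +; broadcast traffic up +
(C) MAC flapping — input drops up +; latency flat -; TTL-expired ICMP seen -; interface resets +; packet loss -; broadcast traffic up -
(D) NAT table exhaustion — input drops up +; latency flat +; TTL-expired ICMP seen +; interface resets +; packet loss -; broadcast traffic up +
(A) is the only candidate with no mismatches.

A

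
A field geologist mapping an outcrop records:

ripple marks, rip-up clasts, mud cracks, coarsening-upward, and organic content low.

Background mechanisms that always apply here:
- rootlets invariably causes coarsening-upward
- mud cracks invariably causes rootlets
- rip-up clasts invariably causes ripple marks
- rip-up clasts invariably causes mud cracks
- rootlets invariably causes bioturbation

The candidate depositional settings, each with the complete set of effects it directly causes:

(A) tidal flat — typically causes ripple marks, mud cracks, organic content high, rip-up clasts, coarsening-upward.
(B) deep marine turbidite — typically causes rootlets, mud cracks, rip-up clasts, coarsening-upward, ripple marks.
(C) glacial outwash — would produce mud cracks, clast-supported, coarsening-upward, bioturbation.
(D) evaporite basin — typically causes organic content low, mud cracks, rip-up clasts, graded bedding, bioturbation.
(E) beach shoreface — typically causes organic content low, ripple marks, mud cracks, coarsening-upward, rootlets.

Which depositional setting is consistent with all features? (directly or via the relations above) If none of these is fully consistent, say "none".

D

For each candidate, compare predicted effects to what was observed:
(A) tidal flat — fails on organic content low (predicts organic content high, not organic content low)
(B) deep marine turbidite — does not account for organic content low
(C) glacial outwash — does not account for ripple marks, rip-up clasts, organic content low
(D) evaporite basin — accounts for every observation (ripple marks through rip-up clasts → ripple marks)
(E) beach shoreface — ripple marks match; rip-up clasts miss; mud cracks match; coarsening-upward match; organic content low match
(D) is the only candidate with no mismatches.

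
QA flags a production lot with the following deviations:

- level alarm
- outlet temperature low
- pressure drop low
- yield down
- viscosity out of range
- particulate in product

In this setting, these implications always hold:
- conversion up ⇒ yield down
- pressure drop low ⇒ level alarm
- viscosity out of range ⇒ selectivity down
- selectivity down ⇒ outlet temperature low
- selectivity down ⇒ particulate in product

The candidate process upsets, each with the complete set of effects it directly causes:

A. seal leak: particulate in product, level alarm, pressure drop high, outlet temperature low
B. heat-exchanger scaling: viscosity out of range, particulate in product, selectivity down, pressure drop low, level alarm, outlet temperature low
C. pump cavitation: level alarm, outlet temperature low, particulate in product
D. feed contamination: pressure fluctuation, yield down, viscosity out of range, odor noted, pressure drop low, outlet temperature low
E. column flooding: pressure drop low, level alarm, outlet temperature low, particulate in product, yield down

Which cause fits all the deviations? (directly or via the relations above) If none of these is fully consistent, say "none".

D

Per-candidate check:
(A) seal leak — fails on pressure drop low, yield down, viscosity out of range (predicts pressure drop high, not pressure drop low)
(B) heat-exchanger scaling — does not account for yield down
(C) pump cavitation — level alarm ✓; outlet temperature low ✓; pressure drop low ✗; yield down ✗; viscosity out of range ✗; particulate in product ✓
(D) feed contamination — level alarm ✓ (by pressure drop low → level alarm); outlet temperature low ✓; pressure drop low ✓; yield down ✓; viscosity out of range ✓; particulate in product ✓ (by viscosity out of range → selectivity down → particulate in product)
(E) column flooding — level alarm ✓; outlet temperature low ✓; pressure drop low ✓; yield down ✓; viscosity out of range ✗; particulate in product ✓
Only (D) is consistent with every observation.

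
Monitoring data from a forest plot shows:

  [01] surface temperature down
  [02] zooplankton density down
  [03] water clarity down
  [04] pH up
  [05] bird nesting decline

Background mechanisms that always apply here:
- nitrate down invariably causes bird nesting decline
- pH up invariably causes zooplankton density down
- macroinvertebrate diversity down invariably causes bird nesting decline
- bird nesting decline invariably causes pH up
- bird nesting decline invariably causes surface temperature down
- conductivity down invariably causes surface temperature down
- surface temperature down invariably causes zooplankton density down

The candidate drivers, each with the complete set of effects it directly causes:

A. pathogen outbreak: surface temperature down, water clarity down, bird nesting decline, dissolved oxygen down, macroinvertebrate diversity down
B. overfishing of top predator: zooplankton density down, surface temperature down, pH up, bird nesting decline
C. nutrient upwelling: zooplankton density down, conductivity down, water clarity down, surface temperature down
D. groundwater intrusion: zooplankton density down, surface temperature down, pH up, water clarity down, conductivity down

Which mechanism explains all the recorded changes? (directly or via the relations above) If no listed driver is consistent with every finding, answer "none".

Testing each hypothesis:
(A) pathogen outbreak — surface temperature down +; zooplankton density down + (by surface temperature down → zooplankton density down); water clarity down +; pH up + (by bird nesting decline → pH up); bird nesting decline +
(B) overfishing of top predator — surface temperature down +; zooplankton density down +; water clarity down -; pH up +; bird nesting decline +
(C) nutrient upwelling — does not account for pH up, bird nesting decline
(D) groundwater intrusion — surface temperature down +; zooplankton density down +; water clarity down +; pH up +; bird nesting decline -
(A) is the only candidate with no mismatches.

A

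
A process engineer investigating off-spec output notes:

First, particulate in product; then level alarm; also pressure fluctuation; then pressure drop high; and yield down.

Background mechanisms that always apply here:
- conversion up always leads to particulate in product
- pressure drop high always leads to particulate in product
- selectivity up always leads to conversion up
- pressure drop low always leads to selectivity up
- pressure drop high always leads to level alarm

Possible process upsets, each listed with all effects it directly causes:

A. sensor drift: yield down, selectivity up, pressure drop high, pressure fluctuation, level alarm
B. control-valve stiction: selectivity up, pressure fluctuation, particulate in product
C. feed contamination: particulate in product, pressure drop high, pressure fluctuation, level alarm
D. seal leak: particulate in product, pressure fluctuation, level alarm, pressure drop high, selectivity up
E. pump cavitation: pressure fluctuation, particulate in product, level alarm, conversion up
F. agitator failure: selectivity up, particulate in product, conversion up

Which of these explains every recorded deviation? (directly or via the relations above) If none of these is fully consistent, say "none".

A

For each candidate, compare predicted effects to what was observed:
(A) sensor drift — particulate in product yes (via pressure drop high → particulate in product); level alarm yes; pressure fluctuation yes; pressure drop high yes; yield down yes
(B) control-valve stiction — particulate in product yes; level alarm NO; pressure fluctuation yes; pressure drop high NO; yield down NO
(C) feed contamination — particulate in product yes; level alarm yes; pressure fluctuation yes; pressure drop high yes; yield down NO
(D) seal leak — particulate in product yes; level alarm yes; pressure fluctuation yes; pressure drop high yes; yield down NO
(E) pump cavitation — does not account for pressure drop high, yield down
(F) agitator failure — particulate in product yes; level alarm NO; pressure fluctuation NO; pressure drop high NO; yield down NO
Only (A) is consistent with every observation.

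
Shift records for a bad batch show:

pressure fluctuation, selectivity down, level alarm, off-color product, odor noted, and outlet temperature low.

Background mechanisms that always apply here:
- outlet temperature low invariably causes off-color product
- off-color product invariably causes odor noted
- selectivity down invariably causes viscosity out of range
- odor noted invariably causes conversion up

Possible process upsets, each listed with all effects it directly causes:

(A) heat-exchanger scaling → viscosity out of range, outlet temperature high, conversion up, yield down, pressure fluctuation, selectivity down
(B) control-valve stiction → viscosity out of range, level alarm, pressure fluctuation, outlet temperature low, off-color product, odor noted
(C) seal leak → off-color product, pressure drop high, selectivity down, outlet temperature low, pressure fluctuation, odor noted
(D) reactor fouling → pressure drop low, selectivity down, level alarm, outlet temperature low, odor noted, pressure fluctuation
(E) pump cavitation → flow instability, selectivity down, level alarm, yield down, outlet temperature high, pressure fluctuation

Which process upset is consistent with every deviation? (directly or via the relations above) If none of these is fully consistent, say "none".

Testing each hypothesis:
(A) heat-exchanger scaling — fails on level alarm, off-color product, odor noted, outlet temperature low (predicts outlet temperature high, not outlet temperature low)
(B) control-valve stiction — pressure fluctuation yes; selectivity down NO; level alarm yes; off-color product yes; odor noted yes; outlet temperature low yes
(C) seal leak — does not account for level alarm
(D) reactor fouling — pressure fluctuation yes; selectivity down yes; level alarm yes; off-color product yes (by outlet temperature low → off-color product); odor noted yes; outlet temperature low yes
(E) pump cavitation — fails on off-color product, odor noted, outlet temperature low (predicts outlet temperature high, not outlet temperature low)
(D) is the only candidate with no mismatches.

D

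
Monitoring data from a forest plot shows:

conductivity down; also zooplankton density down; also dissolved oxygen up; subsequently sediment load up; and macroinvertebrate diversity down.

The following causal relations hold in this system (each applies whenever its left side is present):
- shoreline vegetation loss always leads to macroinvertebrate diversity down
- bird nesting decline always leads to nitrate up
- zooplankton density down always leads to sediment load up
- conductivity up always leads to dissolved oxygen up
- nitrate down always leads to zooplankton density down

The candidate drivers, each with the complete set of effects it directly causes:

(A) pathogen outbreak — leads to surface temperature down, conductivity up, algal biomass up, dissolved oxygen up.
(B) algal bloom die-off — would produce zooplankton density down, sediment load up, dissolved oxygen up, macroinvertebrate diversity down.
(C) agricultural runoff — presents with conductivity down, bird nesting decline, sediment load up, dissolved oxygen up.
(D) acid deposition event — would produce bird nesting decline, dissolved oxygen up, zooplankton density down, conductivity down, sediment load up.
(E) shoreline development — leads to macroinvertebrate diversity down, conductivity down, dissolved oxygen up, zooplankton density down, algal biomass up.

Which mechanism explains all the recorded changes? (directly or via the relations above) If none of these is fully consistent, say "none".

Checking each candidate against the observations:
(A) pathogen outbreak — conductivity down miss; zooplankton density down miss; dissolved oxygen up match; sediment load up miss; macroinvertebrate diversity down miss
(B) algal bloom die-off — does not account for conductivity down
(C) agricultural runoff — does not account for zooplankton density down, macroinvertebrate diversity down
(D) acid deposition event — does not account for macroinvertebrate diversity down
(E) shoreline development — accounts for every observation (sediment load up through zooplankton density down → sediment load up)
(E) alone accounts for all the evidence.

E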